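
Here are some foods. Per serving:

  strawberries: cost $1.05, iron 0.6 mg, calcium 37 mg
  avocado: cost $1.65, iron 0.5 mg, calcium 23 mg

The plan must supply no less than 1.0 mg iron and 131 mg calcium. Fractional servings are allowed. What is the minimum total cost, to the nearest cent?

strawberries only: max(1.0/0.6, 131/37) = 3.541 servings → $3.72.
avocado only: max(1.0/0.5, 131/23) = 5.696 servings → $9.40.
strawberries + avocado: the both-tight solution has a negative serving — not a feasible corner.
The minimum over all feasible corners is $3.72.

$3.72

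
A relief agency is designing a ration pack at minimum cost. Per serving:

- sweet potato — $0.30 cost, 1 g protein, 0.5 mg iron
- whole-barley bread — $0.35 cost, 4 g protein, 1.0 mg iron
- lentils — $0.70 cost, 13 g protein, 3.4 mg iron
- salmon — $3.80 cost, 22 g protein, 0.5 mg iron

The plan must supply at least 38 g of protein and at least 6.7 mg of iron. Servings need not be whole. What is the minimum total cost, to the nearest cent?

Minimising a linear cost over {protein ≥ 38, iron ≥ 6.7, servings ≥ 0} — the optimum is at a vertex, using one or two foods.
sweet potato only: max(38/1, 6.7/0.5) = 38 servings → $11.40.
whole-barley bread only: max(38/4, 6.7/1.0) = 9.5 servings → $3.33.
lentils only: max(38/13, 6.7/3.4) = 2.923 servings → $2.05.
salmon only: max(38/22, 6.7/0.5) = 13.4 servings → $50.92.
sweet potato + whole-barley bread with both targets exact would need a negative amount; discard.
sweet potato + lentils: intersection lies outside the first quadrant.
sweet potato + salmon with both tight: 12.23 servings and 1.171 servings → $8.12.
whole-barley bread + lentils: intersection lies outside the first quadrant.
whole-barley bread + salmon with both tight: 6.42 servings and 0.56 servings → $4.38.
lentils + salmon with both tight: 1.88 servings and 0.6164 servings → $3.66.
The minimum over all feasible corners is $2.05.

$2.05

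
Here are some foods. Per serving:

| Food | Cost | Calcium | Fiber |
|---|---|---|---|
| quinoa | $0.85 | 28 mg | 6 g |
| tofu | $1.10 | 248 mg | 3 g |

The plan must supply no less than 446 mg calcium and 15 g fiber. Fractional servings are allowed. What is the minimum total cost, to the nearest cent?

Check every corner: each single food scaled to meet both minima, and each pair solved so both constraints bind.
quinoa only: max(446/28, 15/6) = 15.93 servings → $13.54.
tofu only: max(446/248, 15/3) = 5 servings → $5.50.
quinoa + tofu with both tight: 1.697 servings and 1.607 servings → $3.21.
The minimum over all feasible corners is $3.21.

$3.21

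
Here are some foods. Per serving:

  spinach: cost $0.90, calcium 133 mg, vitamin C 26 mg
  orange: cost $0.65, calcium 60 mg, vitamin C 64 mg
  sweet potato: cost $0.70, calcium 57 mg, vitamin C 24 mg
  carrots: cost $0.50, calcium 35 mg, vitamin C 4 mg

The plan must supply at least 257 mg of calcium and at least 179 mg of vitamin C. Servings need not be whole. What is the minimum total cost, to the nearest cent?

Two binding constraints pin down two serving amounts, so the optimal mix uses at most two foods. The candidates are each food alone (scaled to the tighter of calcium/vitamin C) and each pair with both constraints tight.
spinach only: max(257/133, 179/26) = 6.885 servings → $6.20.
orange only: max(257/60, 179/64) = 4.283 servings → $2.78.
sweet potato only: max(257/57, 179/24) = 7.458 servings → $5.22.
carrots only: max(257/35, 179/4) = 44.75 servings → $22.38.
spinach + orange with both tight: 0.8211 servings and 2.463 servings → $2.34.
spinach + sweet potato with both targets exact would need a negative amount; discard.
spinach + carrots with both targets exact would need a negative amount; discard.
orange + sweet potato with both tight: 1.827 servings and 2.585 servings → $3.00.
orange + carrots with both tight: 2.619 servings and 2.854 servings → $3.13.
sweet potato + carrots with both targets exact would need a negative amount; discard.
The minimum over all feasible corners is $2.34.

$2.34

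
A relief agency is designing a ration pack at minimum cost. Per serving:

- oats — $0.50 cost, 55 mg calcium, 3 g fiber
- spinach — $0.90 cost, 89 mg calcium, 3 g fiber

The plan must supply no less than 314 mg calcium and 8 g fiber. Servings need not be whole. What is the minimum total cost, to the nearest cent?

$2.85

With two linear requirements the optimum uses one or two foods; enumerate the corners.
oats only: max(314/55, 8/3) = 5.709 servings → $2.85.
spinach only: max(314/89, 8/3) = 3.528 servings → $3.18.
oats + spinach: intersection lies outside the first quadrant.
The minimum over all feasible corners is $2.85.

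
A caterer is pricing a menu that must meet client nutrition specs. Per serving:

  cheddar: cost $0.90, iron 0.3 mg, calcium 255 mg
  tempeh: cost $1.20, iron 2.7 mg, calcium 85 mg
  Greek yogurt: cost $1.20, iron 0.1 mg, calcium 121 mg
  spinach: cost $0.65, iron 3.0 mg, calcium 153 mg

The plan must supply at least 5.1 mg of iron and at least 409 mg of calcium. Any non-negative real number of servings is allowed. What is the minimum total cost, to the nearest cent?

Minimising a linear cost over {iron ≥ 5.1, calcium ≥ 409, servings ≥ 0} — the optimum is at a vertex, using one or two foods.
cheddar only: max(5.1/0.3, 409/255) = 17 servings → $15.30.
tempeh only: max(5.1/2.7, 409/85) = 4.812 servings → $5.77.
Greek yogurt only: max(5.1/0.1, 409/121) = 51 servings → $61.20.
spinach only: max(5.1/3.0, 409/153) = 2.673 servings → $1.74.
cheddar + tempeh with both tight: 1.012 servings and 1.776 servings → $3.04.
cheddar + Greek yogurt: the both-tight solution has a negative serving — not a feasible corner.
cheddar + spinach with both tight: 0.6212 servings and 1.638 servings → $1.62.
tempeh + Greek yogurt with both tight: 1.811 servings and 2.108 servings → $4.70.
tempeh + spinach with both targets exact would need a negative amount; discard.
Greek yogurt + spinach with both tight: 1.285 servings and 1.657 servings → $2.62.
The minimum over all feasible corners is $1.62.

$1.62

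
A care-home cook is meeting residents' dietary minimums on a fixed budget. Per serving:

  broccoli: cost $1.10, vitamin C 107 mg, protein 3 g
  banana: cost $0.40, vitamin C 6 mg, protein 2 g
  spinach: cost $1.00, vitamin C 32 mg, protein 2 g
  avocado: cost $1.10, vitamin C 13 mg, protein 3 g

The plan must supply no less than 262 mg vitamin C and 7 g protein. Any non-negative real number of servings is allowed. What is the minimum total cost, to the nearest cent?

$2.69

Check every corner: each single food scaled to meet both minima, and each pair solved so both constraints bind.
broccoli only: max(262/107, 7/3) = 2.449 servings → $2.69.
banana only: max(262/6, 7/2) = 43.67 servings → $17.47.
spinach only: max(262/32, 7/2) = 8.188 servings → $8.19.
avocado only: max(262/13, 7/3) = 20.15 servings → $22.17.
broccoli + banana: intersection lies outside the first quadrant.
broccoli + spinach with both targets exact would need a negative amount; discard.
broccoli + avocado with both targets exact would need a negative amount; discard.
banana + spinach with both targets exact would need a negative amount; discard.
banana + avocado: the both-tight solution has a negative serving — not a feasible corner.
spinach + avocado: intersection lies outside the first quadrant.
The minimum over all feasible corners is $2.69.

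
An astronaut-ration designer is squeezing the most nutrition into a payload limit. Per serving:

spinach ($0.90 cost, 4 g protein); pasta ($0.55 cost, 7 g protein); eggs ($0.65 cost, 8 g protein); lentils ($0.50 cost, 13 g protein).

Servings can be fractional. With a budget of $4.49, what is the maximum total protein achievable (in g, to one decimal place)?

Protein per dollar: lentils 26, pasta 12.73, eggs 12.31, spinach 4.444.
With no serving limits, spend the whole cost allowance on lentils: $4.49 / $0.50 × 13 g = 116.7 g.

116.7 g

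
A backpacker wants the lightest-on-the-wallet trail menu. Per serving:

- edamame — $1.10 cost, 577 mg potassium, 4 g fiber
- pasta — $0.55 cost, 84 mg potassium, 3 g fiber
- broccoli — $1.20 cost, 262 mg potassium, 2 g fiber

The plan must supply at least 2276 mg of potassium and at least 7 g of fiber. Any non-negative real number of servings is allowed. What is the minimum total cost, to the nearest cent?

The cheapest plan sits at a corner of the feasible region — with two constraints it uses at most two foods.
edamame only: max(2276/577, 7/4) = 3.945 servings → $4.34.
pasta only: max(2276/84, 7/3) = 27.1 servings → $14.90.
broccoli only: max(2276/262, 7/2) = 8.687 servings → $10.42.
edamame + pasta: the both-tight solution has a negative serving — not a feasible corner.
edamame + broccoli with both targets exact would need a negative amount; discard.
pasta + broccoli: intersection lies outside the first quadrant.
The minimum over all feasible corners is $4.34.

$4.34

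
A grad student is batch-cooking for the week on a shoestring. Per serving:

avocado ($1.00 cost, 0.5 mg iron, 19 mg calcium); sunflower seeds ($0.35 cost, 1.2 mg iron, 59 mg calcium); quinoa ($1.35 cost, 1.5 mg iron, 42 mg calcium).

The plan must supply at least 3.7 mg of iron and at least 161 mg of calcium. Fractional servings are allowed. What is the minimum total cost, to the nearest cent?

$1.08

At the optimum either one food covers both requirements or two foods hit both targets exactly; no other combination can be cheaper.
avocado only: max(3.7/0.5, 161/19) = 8.474 servings → $8.47.
sunflower seeds only: max(3.7/1.2, 161/59) = 3.083 servings → $1.08.
quinoa only: max(3.7/1.5, 161/42) = 3.833 servings → $5.17.
avocado + sunflower seeds with both tight: 3.746 servings and 1.522 servings → $4.28.
avocado + quinoa: the both-tight solution has a negative serving — not a feasible corner.
sunflower seeds + quinoa with both tight: 2.26 servings and 0.6588 servings → $1.68.
The minimum over all feasible corners is $1.08.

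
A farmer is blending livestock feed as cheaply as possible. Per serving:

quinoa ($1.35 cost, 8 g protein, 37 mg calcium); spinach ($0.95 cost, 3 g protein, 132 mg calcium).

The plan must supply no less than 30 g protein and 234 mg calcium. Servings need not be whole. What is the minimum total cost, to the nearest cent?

A basic optimal solution has at most two foods positive. Try each food alone and each pair with both targets met exactly.
quinoa only: max(30/8, 234/37) = 6.324 servings → $8.54.
spinach only: max(30/3, 234/132) = 10 servings → $9.50.
quinoa + spinach with both tight: 3.448 servings and 0.8063 servings → $5.42.
So the least-cost plan costs $5.42.

$5.42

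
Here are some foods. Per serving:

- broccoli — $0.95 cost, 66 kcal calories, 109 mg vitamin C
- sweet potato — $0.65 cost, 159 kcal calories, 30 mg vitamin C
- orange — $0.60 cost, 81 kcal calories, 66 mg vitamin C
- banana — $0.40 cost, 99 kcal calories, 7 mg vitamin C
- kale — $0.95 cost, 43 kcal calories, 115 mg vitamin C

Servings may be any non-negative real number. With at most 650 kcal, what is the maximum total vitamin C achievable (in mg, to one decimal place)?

1738.4 mg

Vitamin C per kcal: kale 2.674, broccoli 1.652, orange 0.8148, sweet potato 0.1887, banana 0.07071.
With no serving limits, spend the whole calories allowance on kale: 650 kcal / 43 kcal × 115 mg = 1738.4 mg.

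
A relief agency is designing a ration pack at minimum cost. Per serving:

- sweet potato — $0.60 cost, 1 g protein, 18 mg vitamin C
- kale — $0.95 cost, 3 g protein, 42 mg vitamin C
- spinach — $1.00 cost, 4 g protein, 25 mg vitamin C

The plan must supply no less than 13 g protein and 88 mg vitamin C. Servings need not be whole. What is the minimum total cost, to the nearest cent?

$3.31

sweet potato only: max(13/1, 88/18) = 13 servings → $7.80.
kale only: max(13/3, 88/42) = 4.333 servings → $4.12.
spinach only: max(13/4, 88/25) = 3.52 servings → $3.52.
sweet potato + kale: intersection lies outside the first quadrant.
sweet potato + spinach with both tight: 0.5745 servings and 3.106 servings → $3.45.
kale + spinach with both tight: 0.2903 servings and 3.032 servings → $3.31.
So the least-cost plan costs $3.31.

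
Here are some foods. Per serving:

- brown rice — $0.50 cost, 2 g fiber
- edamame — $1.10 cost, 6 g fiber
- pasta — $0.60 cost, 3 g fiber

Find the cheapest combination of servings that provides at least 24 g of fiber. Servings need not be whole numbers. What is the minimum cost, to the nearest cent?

Cost per g of fiber: edamame $0.1833, pasta $0.2000, brown rice $0.2500.
With no serving limits, use only edamame: 24 g / 6 g = 4 servings × $1.10 = $4.40.

$4.40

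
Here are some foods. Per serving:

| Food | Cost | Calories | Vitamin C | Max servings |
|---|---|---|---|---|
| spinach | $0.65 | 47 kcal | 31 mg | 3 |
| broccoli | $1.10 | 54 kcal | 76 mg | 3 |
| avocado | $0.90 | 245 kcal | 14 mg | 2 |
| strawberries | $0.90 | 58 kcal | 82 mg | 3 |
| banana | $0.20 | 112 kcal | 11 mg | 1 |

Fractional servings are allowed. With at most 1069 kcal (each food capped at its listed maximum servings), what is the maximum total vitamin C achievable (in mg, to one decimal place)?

605.4 mg

Vitamin C per kcal: strawberries 1.414, broccoli 1.407, spinach 0.6596, banana 0.09821, avocado 0.05714.
Take 3 servings of strawberries: uses 174 kcal, +246.0 mg vitamin C (running total 246.0 mg).
Take 3 servings of broccoli: uses 162 kcal, +228.0 mg vitamin C (running total 474.0 mg).
Take 3 servings of spinach: uses 141 kcal, +93.0 mg vitamin C (running total 567.0 mg).
Take 1 serving of banana: uses 112 kcal, +11.0 mg vitamin C (running total 578.0 mg).
Take 1.959 servings of avocado: uses 480 kcal, +27.4 mg vitamin C (running total 605.4 mg).
Filling greedily by vitamin C-per-kcal is optimal for one linear limit, giving 605.4 mg.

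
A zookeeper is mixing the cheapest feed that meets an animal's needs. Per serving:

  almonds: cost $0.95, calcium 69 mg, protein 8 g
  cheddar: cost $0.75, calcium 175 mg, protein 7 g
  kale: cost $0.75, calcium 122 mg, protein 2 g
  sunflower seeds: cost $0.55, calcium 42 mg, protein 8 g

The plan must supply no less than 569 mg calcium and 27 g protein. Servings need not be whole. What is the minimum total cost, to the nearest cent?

$2.69

Compare the cost at each extreme point of the feasible region.
almonds only: max(569/69, 27/8) = 8.246 servings → $7.83.
cheddar only: max(569/175, 27/7) = 3.857 servings → $2.89.
kale only: max(569/122, 27/2) = 13.5 servings → $10.12.
sunflower seeds only: max(569/42, 27/8) = 13.55 servings → $7.45.
almonds + cheddar with both tight: 0.8092 servings and 2.932 servings → $2.97.
almonds + kale with both tight: 2.573 servings and 3.209 servings → $4.85.
almonds + sunflower seeds with both targets exact would need a negative amount; discard.
cheddar + kale with both targets exact would need a negative amount; discard.
cheddar + sunflower seeds with both tight: 3.09 servings and 0.6709 servings → $2.69.
kale + sunflower seeds with both tight: 3.832 servings and 2.417 servings → $4.20.
So the least-cost plan costs $2.69.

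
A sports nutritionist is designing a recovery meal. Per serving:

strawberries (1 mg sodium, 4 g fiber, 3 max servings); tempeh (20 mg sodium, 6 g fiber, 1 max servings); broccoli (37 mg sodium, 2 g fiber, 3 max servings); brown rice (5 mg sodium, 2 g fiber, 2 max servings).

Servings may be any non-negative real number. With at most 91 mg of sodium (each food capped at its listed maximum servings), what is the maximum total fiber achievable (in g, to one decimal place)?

25.1 g

Fiber per mg sodium: strawberries 4, brown rice 0.4, tempeh 0.3, broccoli 0.05405.
Take 3 servings of strawberries: uses 3 mg sodium, +12.0 g fiber (running total 12.0 g).
Take 2 servings of brown rice: uses 10 mg sodium, +4.0 g fiber (running total 16.0 g).
Take 1 serving of tempeh: uses 20 mg sodium, +6.0 g fiber (running total 22.0 g).
Take 1.568 servings of broccoli: uses 58 mg sodium, +3.1 g fiber (running total 25.1 g).
Filling greedily by fiber-per-mg sodium is optimal for one linear limit, giving 25.1 g.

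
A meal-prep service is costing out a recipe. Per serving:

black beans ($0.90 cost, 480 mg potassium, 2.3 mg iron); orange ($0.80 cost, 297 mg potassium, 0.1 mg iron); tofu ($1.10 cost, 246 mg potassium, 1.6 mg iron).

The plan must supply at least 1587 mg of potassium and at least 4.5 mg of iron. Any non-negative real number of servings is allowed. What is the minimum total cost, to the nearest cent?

This is a tiny linear program; its minimum lies at a vertex of the feasible set. List the vertices and price them.
black beans only: max(1587/480, 4.5/2.3) = 3.306 servings → $2.98.
orange only: max(1587/297, 4.5/0.1) = 45 servings → $36.00.
tofu only: max(1587/246, 4.5/1.6) = 6.451 servings → $7.10.
black beans + orange with both tight: 1.855 servings and 2.346 servings → $3.55.
black beans + tofu: intersection lies outside the first quadrant.
orange + tofu with both tight: 3.178 servings and 2.614 servings → $5.42.
Cheapest feasible corner: $2.98.

$2.98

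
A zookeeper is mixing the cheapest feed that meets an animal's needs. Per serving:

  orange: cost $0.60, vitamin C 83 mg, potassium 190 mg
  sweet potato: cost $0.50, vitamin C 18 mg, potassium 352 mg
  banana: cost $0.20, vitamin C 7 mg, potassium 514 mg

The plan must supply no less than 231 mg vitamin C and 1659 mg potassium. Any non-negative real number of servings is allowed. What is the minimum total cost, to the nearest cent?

The cheapest plan sits at a corner of the feasible region — with two constraints it uses at most two foods.
orange only: max(231/83, 1659/190) = 8.732 servings → $5.24.
sweet potato only: max(231/18, 1659/352) = 12.83 servings → $6.42.
banana only: max(231/7, 1659/514) = 33 servings → $6.60.
orange + sweet potato with both tight: 1.994 servings and 3.636 servings → $3.01.
orange + banana with both tight: 2.592 servings and 2.27 servings → $2.01.
sweet potato + banana: the both-tight solution has a negative serving — not a feasible corner.
So the least-cost plan costs $2.01.

$2.01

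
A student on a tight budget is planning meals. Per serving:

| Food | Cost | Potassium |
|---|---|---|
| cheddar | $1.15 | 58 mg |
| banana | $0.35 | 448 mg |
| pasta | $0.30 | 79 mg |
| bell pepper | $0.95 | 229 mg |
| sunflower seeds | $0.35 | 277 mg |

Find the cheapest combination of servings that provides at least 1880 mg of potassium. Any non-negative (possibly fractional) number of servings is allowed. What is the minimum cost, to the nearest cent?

Cost per mg of potassium: banana $0.0008, sunflower seeds $0.0013, pasta $0.0038, bell pepper $0.0041, cheddar $0.0198.
With no serving limits, use only banana: 1880 mg / 448 mg = 4.196 servings × $0.35 = $1.47.

$1.47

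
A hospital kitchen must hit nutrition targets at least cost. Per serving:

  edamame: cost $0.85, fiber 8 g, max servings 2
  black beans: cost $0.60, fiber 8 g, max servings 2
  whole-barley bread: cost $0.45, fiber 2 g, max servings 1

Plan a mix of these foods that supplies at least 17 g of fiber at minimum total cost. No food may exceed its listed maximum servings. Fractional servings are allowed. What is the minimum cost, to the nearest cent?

Cost per g of fiber: black beans $0.0750, edamame $0.1062, whole-barley bread $0.2250.
Take 2 servings of black beans: +16.0 g fiber for $1.20 (total $1.20, still need 1.0 g).
Take 0.125 servings of edamame: +1.0 g fiber for $0.11 (total $1.31, still need 0.0 g).
Filling from the cheapest source first is optimal under one linear minimum: $1.31.

$1.31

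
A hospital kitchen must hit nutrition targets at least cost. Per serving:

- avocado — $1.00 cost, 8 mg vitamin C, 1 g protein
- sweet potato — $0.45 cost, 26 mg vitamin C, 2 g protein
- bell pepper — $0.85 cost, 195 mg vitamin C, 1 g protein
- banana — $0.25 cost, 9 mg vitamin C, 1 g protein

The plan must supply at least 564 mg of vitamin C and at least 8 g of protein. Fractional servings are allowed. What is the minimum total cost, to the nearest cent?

$3.38

This is a tiny linear program; its minimum lies at a vertex of the feasible set. List the vertices and price them.
avocado only: max(564/8, 8/1) = 70.5 servings → $70.50.
sweet potato only: max(564/26, 8/2) = 21.69 servings → $9.76.
bell pepper only: max(564/195, 8/1) = 8 servings → $6.80.
banana only: max(564/9, 8/1) = 62.67 servings → $15.67.
avocado + sweet potato: intersection lies outside the first quadrant.
avocado + bell pepper with both tight: 5.326 servings and 2.674 servings → $7.60.
avocado + banana: the both-tight solution has a negative serving — not a feasible corner.
sweet potato + bell pepper with both tight: 2.736 servings and 2.527 servings → $3.38.
sweet potato + banana: the both-tight solution has a negative serving — not a feasible corner.
bell pepper + banana with both tight: 2.645 servings and 5.355 servings → $3.59.
So the least-cost plan costs $3.38.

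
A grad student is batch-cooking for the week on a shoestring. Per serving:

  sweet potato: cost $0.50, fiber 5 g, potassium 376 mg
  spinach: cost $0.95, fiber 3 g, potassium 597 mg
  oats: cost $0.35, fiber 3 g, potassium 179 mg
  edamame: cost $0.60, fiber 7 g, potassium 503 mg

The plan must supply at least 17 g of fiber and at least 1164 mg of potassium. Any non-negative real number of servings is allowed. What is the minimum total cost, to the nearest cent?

$1.46

Compare the cost at each extreme point of the feasible region.
sweet potato only: max(17/5, 1164/376) = 3.4 servings → $1.70.
spinach only: max(17/3, 1164/597) = 5.667 servings → $5.38.
oats only: max(17/3, 1164/179) = 6.503 servings → $2.28.
edamame only: max(17/7, 1164/503) = 2.429 servings → $1.46.
sweet potato + spinach: the both-tight solution has a negative serving — not a feasible corner.
sweet potato + oats with both tight: 1.927 servings and 2.455 servings → $1.82.
sweet potato + edamame: the both-tight solution has a negative serving — not a feasible corner.
spinach + oats with both tight: 0.3581 servings and 5.309 servings → $2.20.
spinach + edamame with both targets exact would need a negative amount; discard.
oats + edamame with both tight: 1.574 servings and 1.754 servings → $1.60.
So the least-cost plan costs $1.46.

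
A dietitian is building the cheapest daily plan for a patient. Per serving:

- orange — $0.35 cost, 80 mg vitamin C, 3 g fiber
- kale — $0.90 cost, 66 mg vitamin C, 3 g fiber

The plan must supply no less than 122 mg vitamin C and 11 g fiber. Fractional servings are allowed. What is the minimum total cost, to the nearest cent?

A basic optimal solution has at most two foods positive. Try each food alone and each pair with both targets met exactly.
orange only: max(122/80, 11/3) = 3.667 servings → $1.28.
kale only: max(122/66, 11/3) = 3.667 servings → $3.30.
orange + kale: intersection lies outside the first quadrant.
The minimum over all feasible corners is $1.28.

$1.28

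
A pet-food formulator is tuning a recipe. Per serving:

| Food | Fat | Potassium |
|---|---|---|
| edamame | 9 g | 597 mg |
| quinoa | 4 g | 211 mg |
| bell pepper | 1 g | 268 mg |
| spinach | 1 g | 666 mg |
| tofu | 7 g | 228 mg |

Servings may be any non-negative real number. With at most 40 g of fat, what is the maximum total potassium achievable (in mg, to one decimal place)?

26640.0 mg

Potassium per g fat: spinach 666, bell pepper 268, edamame 66.33, quinoa 52.75, tofu 32.57.
With no serving limits, spend the whole fat allowance on spinach: 40 g / 1 g × 666 mg = 26640.0 mg.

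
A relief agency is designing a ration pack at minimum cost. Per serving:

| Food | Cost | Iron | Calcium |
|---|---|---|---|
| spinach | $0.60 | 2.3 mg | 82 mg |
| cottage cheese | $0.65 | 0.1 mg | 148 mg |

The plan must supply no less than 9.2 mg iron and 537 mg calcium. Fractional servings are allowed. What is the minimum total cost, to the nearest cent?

$3.30

For a min-cost LP with two ≥-constraints, a basic feasible solution has at most two positive variables.
spinach only: max(9.2/2.3, 537/82) = 6.549 servings → $3.93.
cottage cheese only: max(9.2/0.1, 537/148) = 92 servings → $59.80.
spinach + cottage cheese with both tight: 3.937 servings and 1.447 servings → $3.30.
Cheapest feasible corner: $3.30.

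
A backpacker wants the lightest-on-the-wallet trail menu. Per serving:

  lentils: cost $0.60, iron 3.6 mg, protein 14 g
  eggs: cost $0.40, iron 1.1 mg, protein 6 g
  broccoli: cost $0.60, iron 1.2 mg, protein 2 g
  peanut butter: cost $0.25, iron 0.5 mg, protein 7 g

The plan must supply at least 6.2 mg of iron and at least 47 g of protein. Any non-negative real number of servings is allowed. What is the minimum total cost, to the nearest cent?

$1.79

This is a tiny linear program; its minimum lies at a vertex of the feasible set. List the vertices and price them.
lentils only: max(6.2/3.6, 47/14) = 3.357 servings → $2.01.
eggs only: max(6.2/1.1, 47/6) = 7.833 servings → $3.13.
broccoli only: max(6.2/1.2, 47/2) = 23.5 servings → $14.10.
peanut butter only: max(6.2/0.5, 47/7) = 12.4 servings → $3.10.
lentils + eggs: the both-tight solution has a negative serving — not a feasible corner.
lentils + broccoli with both targets exact would need a negative amount; discard.
lentils + peanut butter with both tight: 1.093 servings and 4.527 servings → $1.79.
eggs + broccoli: intersection lies outside the first quadrant.
eggs + peanut butter with both tight: 4.234 servings and 3.085 servings → $2.46.
broccoli + peanut butter with both tight: 2.689 servings and 5.946 servings → $3.10.
The minimum over all feasible corners is $1.79.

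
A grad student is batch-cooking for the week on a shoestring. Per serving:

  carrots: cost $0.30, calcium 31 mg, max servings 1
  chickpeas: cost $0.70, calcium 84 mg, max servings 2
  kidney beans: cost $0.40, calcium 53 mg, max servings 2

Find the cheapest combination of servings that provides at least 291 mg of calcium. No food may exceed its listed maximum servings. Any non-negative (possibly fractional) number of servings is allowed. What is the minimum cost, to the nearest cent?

Cost per mg of calcium: kidney beans $0.0075, chickpeas $0.0083, carrots $0.0097.
Take 2 servings of kidney beans: +106.0 mg calcium for $0.80 (total $0.80, still need 185.0 mg).
Take 2 servings of chickpeas: +168.0 mg calcium for $1.40 (total $2.20, still need 17.0 mg).
Take 0.5484 servings of carrots: +17.0 mg calcium for $0.16 (total $2.36, still need 0.0 mg).
Greedy by cheapest-per-mg is optimal for a single linear constraint, so the minimum cost is $2.36.

$2.36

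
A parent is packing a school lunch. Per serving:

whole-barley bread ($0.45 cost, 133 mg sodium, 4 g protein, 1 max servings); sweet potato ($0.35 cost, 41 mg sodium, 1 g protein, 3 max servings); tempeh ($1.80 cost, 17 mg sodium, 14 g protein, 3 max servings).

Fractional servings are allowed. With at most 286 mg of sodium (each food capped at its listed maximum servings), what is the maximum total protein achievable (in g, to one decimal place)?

Protein per mg sodium: tempeh 0.8235, whole-barley bread 0.03008, sweet potato 0.02439.
Take 3 servings of tempeh: uses 51 mg sodium, +42.0 g protein (running total 42.0 g).
Take 1 serving of whole-barley bread: uses 133 mg sodium, +4.0 g protein (running total 46.0 g).
Take 2.488 servings of sweet potato: uses 102 mg sodium, +2.5 g protein (running total 48.5 g).
Filling greedily by protein-per-mg sodium is optimal for one linear limit, giving 48.5 g.

48.5 g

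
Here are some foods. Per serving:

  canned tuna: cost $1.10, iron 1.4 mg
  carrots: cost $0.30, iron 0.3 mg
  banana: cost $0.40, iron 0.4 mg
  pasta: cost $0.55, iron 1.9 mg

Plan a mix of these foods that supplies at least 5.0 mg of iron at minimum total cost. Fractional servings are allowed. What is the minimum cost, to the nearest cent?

Cost per mg of iron: pasta $0.2895, canned tuna $0.7857, carrots $1.0000, banana $1.0000.
With no serving limits, use only pasta: 5.0 mg / 1.9 mg = 2.632 servings × $0.55 = $1.45.

$1.45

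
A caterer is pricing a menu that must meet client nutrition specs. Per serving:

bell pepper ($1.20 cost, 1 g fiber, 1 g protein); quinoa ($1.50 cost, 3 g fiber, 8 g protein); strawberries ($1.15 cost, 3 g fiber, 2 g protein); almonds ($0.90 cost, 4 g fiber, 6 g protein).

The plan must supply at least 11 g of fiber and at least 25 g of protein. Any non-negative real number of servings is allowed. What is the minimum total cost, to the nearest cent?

$3.75

The cheapest plan sits at a corner of the feasible region — with two constraints it uses at most two foods.
bell pepper only: max(11/1, 25/1) = 25 servings → $30.00.
quinoa only: max(11/3, 25/8) = 3.667 servings → $5.50.
strawberries only: max(11/3, 25/2) = 12.5 servings → $14.38.
almonds only: max(11/4, 25/6) = 4.167 servings → $3.75.
bell pepper + quinoa with both tight: 2.6 servings and 2.8 servings → $7.32.
bell pepper + strawberries with both targets exact would need a negative amount; discard.
bell pepper + almonds: intersection lies outside the first quadrant.
quinoa + strawberries with both tight: 2.944 servings and 0.7222 servings → $5.25.
quinoa + almonds with both tight: 2.429 servings and 0.9286 servings → $4.48.
strawberries + almonds: the both-tight solution has a negative serving — not a feasible corner.
Cheapest feasible corner: $3.75.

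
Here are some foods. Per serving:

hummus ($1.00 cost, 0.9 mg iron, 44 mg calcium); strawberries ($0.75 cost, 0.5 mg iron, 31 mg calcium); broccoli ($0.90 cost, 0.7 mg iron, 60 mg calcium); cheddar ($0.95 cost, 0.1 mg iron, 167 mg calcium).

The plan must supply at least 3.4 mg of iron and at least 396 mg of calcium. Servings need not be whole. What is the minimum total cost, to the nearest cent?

For a min-cost LP with two ≥-constraints, a basic feasible solution has at most two positive variables.
hummus only: max(3.4/0.9, 396/44) = 9 servings → $9.00.
strawberries only: max(3.4/0.5, 396/31) = 12.77 servings → $9.58.
broccoli only: max(3.4/0.7, 396/60) = 6.6 servings → $5.94.
cheddar only: max(3.4/0.1, 396/167) = 34 servings → $32.30.
hummus + strawberries with both targets exact would need a negative amount; discard.
hummus + broccoli with both targets exact would need a negative amount; discard.
hummus + cheddar with both tight: 3.62 servings and 1.417 servings → $4.97.
strawberries + broccoli with both targets exact would need a negative amount; discard.
strawberries + cheddar with both tight: 6.57 servings and 1.152 servings → $6.02.
broccoli + cheddar with both tight: 4.763 servings and 0.6601 servings → $4.91.
The minimum over all feasible corners is $4.91.

$4.91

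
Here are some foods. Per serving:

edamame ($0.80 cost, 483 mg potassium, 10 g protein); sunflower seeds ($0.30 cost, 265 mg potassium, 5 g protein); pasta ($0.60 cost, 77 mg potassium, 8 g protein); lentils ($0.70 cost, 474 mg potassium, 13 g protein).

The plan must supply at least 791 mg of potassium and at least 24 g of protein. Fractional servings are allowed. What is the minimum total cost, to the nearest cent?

$1.29

edamame only: max(791/483, 24/10) = 2.4 servings → $1.92.
sunflower seeds only: max(791/265, 24/5) = 4.8 servings → $1.44.
pasta only: max(791/77, 24/8) = 10.27 servings → $6.16.
lentils only: max(791/474, 24/13) = 1.846 servings → $1.29.
edamame + sunflower seeds: intersection lies outside the first quadrant.
edamame + pasta with both tight: 1.448 servings and 1.19 servings → $1.87.
edamame + lentils: intersection lies outside the first quadrant.
sunflower seeds + pasta with both tight: 2.582 servings and 1.386 servings → $1.61.
sunflower seeds + lentils: the both-tight solution has a negative serving — not a feasible corner.
pasta + lentils with both tight: 0.3916 servings and 1.605 servings → $1.36.
The minimum over all feasible corners is $1.29.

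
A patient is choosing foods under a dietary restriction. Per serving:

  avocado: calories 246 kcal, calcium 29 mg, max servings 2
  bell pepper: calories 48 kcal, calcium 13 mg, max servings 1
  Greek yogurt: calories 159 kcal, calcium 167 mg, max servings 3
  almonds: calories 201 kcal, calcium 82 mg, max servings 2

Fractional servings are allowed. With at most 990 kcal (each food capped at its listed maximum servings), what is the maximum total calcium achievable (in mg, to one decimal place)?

Calcium per kcal: Greek yogurt 1.05, almonds 0.408, bell pepper 0.2708, avocado 0.1179.
Take 3 servings of Greek yogurt: uses 477 kcal, +501.0 mg calcium (running total 501.0 mg).
Take 2 servings of almonds: uses 402 kcal, +164.0 mg calcium (running total 665.0 mg).
Take 1 serving of bell pepper: uses 48 kcal, +13.0 mg calcium (running total 678.0 mg).
Take 0.2561 servings of avocado: uses 63 kcal, +7.4 mg calcium (running total 685.4 mg).
Greedy by best ratio exhausts the calories allowance optimally: 685.4 mg.

685.4 mg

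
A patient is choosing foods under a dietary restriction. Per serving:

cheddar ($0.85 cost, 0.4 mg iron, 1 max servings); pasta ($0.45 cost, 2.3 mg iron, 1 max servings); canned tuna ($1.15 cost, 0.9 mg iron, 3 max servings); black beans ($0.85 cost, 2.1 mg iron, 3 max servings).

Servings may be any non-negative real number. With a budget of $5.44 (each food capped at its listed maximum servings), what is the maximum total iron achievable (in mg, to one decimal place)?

Iron per dollar: pasta 5.111, black beans 2.471, canned tuna 0.7826, cheddar 0.4706.
Take 1 serving of pasta: spends $0.45, +2.3 mg iron (running total 2.3 mg).
Take 3 servings of black beans: spends $2.55, +6.3 mg iron (running total 8.6 mg).
Take 2.122 servings of canned tuna: spends $2.44, +1.9 mg iron (running total 10.5 mg).
Filling greedily by iron-per-dollar is optimal for one linear limit, giving 10.5 mg.

10.5 mg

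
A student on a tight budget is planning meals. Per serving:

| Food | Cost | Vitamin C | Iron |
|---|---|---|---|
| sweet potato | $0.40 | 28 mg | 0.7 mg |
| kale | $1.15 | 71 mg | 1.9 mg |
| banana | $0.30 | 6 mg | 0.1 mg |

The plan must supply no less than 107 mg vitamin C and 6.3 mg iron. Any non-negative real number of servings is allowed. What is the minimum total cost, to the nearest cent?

Check every corner: each single food scaled to meet both minima, and each pair solved so both constraints bind.
sweet potato only: max(107/28, 6.3/0.7) = 9 servings → $3.60.
kale only: max(107/71, 6.3/1.9) = 3.316 servings → $3.81.
banana only: max(107/6, 6.3/0.1) = 63 servings → $18.90.
sweet potato + kale: intersection lies outside the first quadrant.
sweet potato + banana with both targets exact would need a negative amount; discard.
kale + banana with both targets exact would need a negative amount; discard.
The minimum over all feasible corners is $3.60.

$3.60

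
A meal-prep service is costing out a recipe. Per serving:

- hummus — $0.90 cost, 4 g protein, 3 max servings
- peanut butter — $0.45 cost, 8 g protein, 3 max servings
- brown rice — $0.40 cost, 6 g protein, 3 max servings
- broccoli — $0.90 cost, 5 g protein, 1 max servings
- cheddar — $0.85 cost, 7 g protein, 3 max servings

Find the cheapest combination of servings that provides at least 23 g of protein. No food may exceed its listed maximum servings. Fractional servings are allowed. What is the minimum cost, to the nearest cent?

Cost per g of protein: peanut butter $0.0563, brown rice $0.0667, cheddar $0.1214, broccoli $0.1800, hummus $0.2250.
Take 2.875 servings of peanut butter: +23.0 g protein for $1.29 (total $1.29, still need 0.0 g).
Greedy by cheapest-per-g is optimal for a single linear constraint, so the minimum cost is $1.29.

$1.29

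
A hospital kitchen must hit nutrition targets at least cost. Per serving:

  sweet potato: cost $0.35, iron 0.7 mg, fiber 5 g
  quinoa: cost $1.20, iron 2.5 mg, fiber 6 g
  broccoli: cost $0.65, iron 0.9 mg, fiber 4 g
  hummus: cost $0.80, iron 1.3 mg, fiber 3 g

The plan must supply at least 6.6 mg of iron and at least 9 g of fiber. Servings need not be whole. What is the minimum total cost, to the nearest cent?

Compare the cost at each extreme point of the feasible region.
sweet potato only: max(6.6/0.7, 9/5) = 9.429 servings → $3.30.
quinoa only: max(6.6/2.5, 9/6) = 2.64 servings → $3.17.
broccoli only: max(6.6/0.9, 9/4) = 7.333 servings → $4.77.
hummus only: max(6.6/1.3, 9/3) = 5.077 servings → $4.06.
sweet potato + quinoa: intersection lies outside the first quadrant.
sweet potato + broccoli with both targets exact would need a negative amount; discard.
sweet potato + hummus: the both-tight solution has a negative serving — not a feasible corner.
quinoa + broccoli: intersection lies outside the first quadrant.
quinoa + hummus: the both-tight solution has a negative serving — not a feasible corner.
broccoli + hummus: intersection lies outside the first quadrant.
Cheapest feasible corner: $3.17.

$3.17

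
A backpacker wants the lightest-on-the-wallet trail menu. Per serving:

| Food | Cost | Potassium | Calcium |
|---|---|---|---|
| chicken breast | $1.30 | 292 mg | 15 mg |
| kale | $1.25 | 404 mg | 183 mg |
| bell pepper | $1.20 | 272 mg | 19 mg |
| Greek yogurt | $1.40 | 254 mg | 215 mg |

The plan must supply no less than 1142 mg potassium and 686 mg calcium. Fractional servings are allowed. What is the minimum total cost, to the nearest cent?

$4.57

This is a tiny linear program; its minimum lies at a vertex of the feasible set. List the vertices and price them.
chicken breast only: max(1142/292, 686/15) = 45.73 servings → $59.45.
kale only: max(1142/404, 686/183) = 3.749 servings → $4.69.
bell pepper only: max(1142/272, 686/19) = 36.11 servings → $43.33.
Greek yogurt only: max(1142/254, 686/215) = 4.496 servings → $6.29.
chicken breast + kale: the both-tight solution has a negative serving — not a feasible corner.
chicken breast + bell pepper with both targets exact would need a negative amount; discard.
chicken breast + Greek yogurt with both tight: 1.209 servings and 3.106 servings → $5.92.
kale + bell pepper with both targets exact would need a negative amount; discard.
kale + Greek yogurt with both tight: 1.765 servings and 1.688 servings → $4.57.
bell pepper + Greek yogurt with both tight: 1.329 servings and 3.073 servings → $5.90.
So the least-cost plan costs $4.57.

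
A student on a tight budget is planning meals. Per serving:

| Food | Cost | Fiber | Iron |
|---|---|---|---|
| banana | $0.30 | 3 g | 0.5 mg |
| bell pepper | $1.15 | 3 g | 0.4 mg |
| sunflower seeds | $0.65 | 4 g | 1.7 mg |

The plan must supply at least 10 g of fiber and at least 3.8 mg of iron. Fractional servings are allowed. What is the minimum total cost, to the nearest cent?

banana only: max(10/3, 3.8/0.5) = 7.6 servings → $2.28.
bell pepper only: max(10/3, 3.8/0.4) = 9.5 servings → $10.93.
sunflower seeds only: max(10/4, 3.8/1.7) = 2.5 servings → $1.62.
banana + bell pepper with both targets exact would need a negative amount; discard.
banana + sunflower seeds with both tight: 0.5806 servings and 2.065 servings → $1.52.
bell pepper + sunflower seeds with both tight: 0.5143 servings and 2.114 servings → $1.97.
So the least-cost plan costs $1.52.

$1.52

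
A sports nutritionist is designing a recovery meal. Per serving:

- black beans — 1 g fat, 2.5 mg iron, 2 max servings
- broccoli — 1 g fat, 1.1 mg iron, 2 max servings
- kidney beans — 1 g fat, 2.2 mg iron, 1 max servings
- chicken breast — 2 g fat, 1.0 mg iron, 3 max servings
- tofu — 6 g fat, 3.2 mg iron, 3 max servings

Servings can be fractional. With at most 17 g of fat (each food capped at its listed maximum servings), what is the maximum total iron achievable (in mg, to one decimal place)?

Iron per g fat: black beans 2.5, kidney beans 2.2, broccoli 1.1, tofu 0.5333, chicken breast 0.5.
Take 2 servings of black beans: uses 2 g fat, +5.0 mg iron (running total 5.0 mg).
Take 1 serving of kidney beans: uses 1 g fat, +2.2 mg iron (running total 7.2 mg).
Take 2 servings of broccoli: uses 2 g fat, +2.2 mg iron (running total 9.4 mg).
Take 2 servings of tofu: uses 12 g fat, +6.4 mg iron (running total 15.8 mg).
Filling greedily by iron-per-g fat is optimal for one linear limit, giving 15.8 mg.

15.8 mg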